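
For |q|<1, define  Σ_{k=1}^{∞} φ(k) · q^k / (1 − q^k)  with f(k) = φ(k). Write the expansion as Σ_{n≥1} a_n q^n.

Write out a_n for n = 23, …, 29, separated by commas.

q^23  k|23↦φ(k): 23:22 1:1  a_23=23
q^24  k|24↦φ(k): 1:1 2:1 3:2 4:2 6:2 8:4 12:4 24:8  a_24=24
[q^25] φ(25)=20,φ(5)=4,φ(1)=1 ⇒ 25
q^26  k|26↦φ(k): 1:1 2:1 13:12 26:12  a_26=26
n=27: 1·27 3·9 9·3 27·1  φ→[1+2+6+18]=27
n=28: 1·28 2·14 4·7 7·4 14·2 28·1  φ→[1+1+2+6+6+12]=28
d|29:{1,29}  Σφ=1+28=29

23, 24, 25, 26, 27, 28, 29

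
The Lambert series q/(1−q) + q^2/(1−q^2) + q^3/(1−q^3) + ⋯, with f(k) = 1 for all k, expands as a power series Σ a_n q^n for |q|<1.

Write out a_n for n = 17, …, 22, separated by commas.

q^17  k|17↦f(k): 1:1 17:1  a_17=2
[q^18] f(1)=1,f(2)=1,f(3)=1,f(6)=1,f(9)=1,f(18)=1 ⇒ 6
[q^19] f(19)=1,f(1)=1 ⇒ 2
[q^20] f(20)=1,f(10)=1,f(5)=1,f(4)=1,f(2)=1,f(1)=1 ⇒ 6
[q^21] f(21)=1,f(7)=1,f(3)=1,f(1)=1 ⇒ 4
d|22:{1,2,11,22}  Σf=1+1+1+1=4

2, 6, 2, 6, 4, 4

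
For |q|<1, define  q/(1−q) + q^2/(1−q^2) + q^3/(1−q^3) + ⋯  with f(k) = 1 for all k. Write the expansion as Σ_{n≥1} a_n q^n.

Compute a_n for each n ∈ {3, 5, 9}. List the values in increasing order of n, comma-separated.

n=3: 1·3 3·1  f→[1+1]=2
n=5: 5·1 1·5  f→[1+1]=2
n=9: 9·1 3·3 1·9  f→[1+1+1]=3

2, 2, 3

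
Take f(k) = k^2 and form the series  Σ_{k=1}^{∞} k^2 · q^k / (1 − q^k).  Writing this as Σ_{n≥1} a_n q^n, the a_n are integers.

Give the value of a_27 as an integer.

a_27 = 820

q^27  k|27↦f(k): 27:729 9:81 3:9 1:1  a_27=820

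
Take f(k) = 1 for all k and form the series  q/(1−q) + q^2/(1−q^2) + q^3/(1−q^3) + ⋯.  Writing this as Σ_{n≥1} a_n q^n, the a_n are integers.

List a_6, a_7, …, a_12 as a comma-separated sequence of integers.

4, 2, 4, 3, 4, 2, 6

[q^6] f(1)=1,f(2)=1,f(3)=1,f(6)=1 ⇒ 4
d|7:{1,7}  Σf=1+1=2
[q^8] f(8)=1,f(4)=1,f(2)=1,f(1)=1 ⇒ 4
n=9: 1·9 3·3 9·1  f→[1+1+1]=3
[q^10] f(1)=1,f(2)=1,f(5)=1,f(10)=1 ⇒ 4
n=11: 11·1 1·11  f→[1+1]=2
d|12:{1,2,3,4,6,12}  Σf=1+1+1+1+1+1=6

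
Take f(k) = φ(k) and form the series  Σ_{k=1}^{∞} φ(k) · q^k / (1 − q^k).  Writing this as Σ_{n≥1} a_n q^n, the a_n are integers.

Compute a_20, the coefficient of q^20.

q^20  k|20↦φ(k): 20:8 10:4 5:4 4:2 2:1 1:1  a_20=20

a_20 = 20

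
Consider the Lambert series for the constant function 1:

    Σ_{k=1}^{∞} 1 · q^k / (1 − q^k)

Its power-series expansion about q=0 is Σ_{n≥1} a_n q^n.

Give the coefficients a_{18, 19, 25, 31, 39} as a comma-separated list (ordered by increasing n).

6, 2, 3, 2, 4

[q^18] f(18)=1,f(9)=1,f(6)=1,f(3)=1,f(2)=1,f(1)=1 ⇒ 6
[q^19] f(1)=1,f(19)=1 ⇒ 2
d|25:{25,5,1}  Σf=1+1+1=3
d|31:{1,31}  Σf=1+1=2
d|39:{39,13,3,1}  Σf=1+1+1+1=4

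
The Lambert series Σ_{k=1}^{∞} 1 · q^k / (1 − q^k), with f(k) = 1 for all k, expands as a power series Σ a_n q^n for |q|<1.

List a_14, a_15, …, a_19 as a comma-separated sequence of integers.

[q^14] f(1)=1,f(2)=1,f(7)=1,f(14)=1 ⇒ 4
n=15: 15·1 5·3 3·5 1·15  f→[1+1+1+1]=4
q^16  k|16↦f(k): 16:1 8:1 4:1 2:1 1:1  a_16=5
n=17: 1·17 17·1  f→[1+1]=2
n=18: 18·1 9·2 6·3 3·6 2·9 1·18  f→[1+1+1+1+1+1]=6
n=19: 19·1 1·19  f→[1+1]=2

4, 4, 5, 2, 6, 2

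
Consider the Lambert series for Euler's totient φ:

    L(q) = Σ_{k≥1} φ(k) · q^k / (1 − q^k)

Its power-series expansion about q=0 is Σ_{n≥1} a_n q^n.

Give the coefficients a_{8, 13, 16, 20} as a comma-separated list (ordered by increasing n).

q^8  k|8↦φ(k): 1:1 2:1 4:2 8:4  a_8=8
q^13  k|13↦φ(k): 1:1 13:12  a_13=13
d|16:{1,2,4,8,16}  Σφ=1+1+2+4+8=16
d|20:{20,10,5,4,2,1}  Σφ=8+4+4+2+1+1=20

8, 13, 16, 20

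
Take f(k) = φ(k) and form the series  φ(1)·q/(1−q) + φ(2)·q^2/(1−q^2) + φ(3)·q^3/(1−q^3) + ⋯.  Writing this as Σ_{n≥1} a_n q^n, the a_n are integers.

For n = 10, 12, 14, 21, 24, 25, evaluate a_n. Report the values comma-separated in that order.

n=10: 10·1 5·2 2·5 1·10  φ→[4+4+1+1]=10
d|12:{1,2,3,4,6,12}  Σφ=1+1+2+2+2+4=12
n=14: 14·1 7·2 2·7 1·14  φ→[6+6+1+1]=14
[q^21] φ(21)=12,φ(7)=6,φ(3)=2,φ(1)=1 ⇒ 21
[q^24] φ(24)=8,φ(12)=4,φ(8)=4,φ(6)=2,φ(4)=2,φ(3)=2,φ(2)=1,φ(1)=1 ⇒ 24
[q^25] φ(25)=20,φ(5)=4,φ(1)=1 ⇒ 25

10, 12, 14, 21, 24, 25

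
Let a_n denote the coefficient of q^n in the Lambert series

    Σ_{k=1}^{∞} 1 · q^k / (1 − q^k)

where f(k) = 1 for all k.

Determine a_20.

q^20  k|20↦f(k): 1:1 2:1 4:1 5:1 10:1 20:1  a_20=6

a_20 = 6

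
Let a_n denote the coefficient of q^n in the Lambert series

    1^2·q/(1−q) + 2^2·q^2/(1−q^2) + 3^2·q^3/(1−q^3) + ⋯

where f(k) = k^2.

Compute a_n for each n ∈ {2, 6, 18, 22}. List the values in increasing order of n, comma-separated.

q^2  k|2↦f(k): 1:1 2:4  a_2=5
[q^6] f(1)=1,f(2)=4,f(3)=9,f(6)=36 ⇒ 50
n=18: 1·18 2·9 3·6 6·3 9·2 18·1  f→[1+4+9+36+81+324]=455
d|22:{22,11,2,1}  Σf=484+121+4+1=610

5, 50, 455, 610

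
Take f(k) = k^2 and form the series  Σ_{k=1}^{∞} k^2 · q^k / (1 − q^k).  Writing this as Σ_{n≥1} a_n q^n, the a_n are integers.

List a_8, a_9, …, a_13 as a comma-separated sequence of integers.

n=8: 8·1 4·2 2·4 1·8  f→[64+16+4+1]=85
[q^9] f(1)=1,f(3)=9,f(9)=81 ⇒ 91
[q^10] f(1)=1,f(2)=4,f(5)=25,f(10)=100 ⇒ 130
d|11:{11,1}  Σf=121+1=122
[q^12] f(12)=144,f(6)=36,f(4)=16,f(3)=9,f(2)=4,f(1)=1 ⇒ 210
[q^13] f(1)=1,f(13)=169 ⇒ 170

85, 91, 130, 122, 210, 170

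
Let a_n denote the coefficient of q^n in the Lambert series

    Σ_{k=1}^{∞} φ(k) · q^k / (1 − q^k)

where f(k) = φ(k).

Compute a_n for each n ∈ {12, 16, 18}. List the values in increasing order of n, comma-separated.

[q^12] φ(12)=4,φ(6)=2,φ(4)=2,φ(3)=2,φ(2)=1,φ(1)=1 ⇒ 12
[q^16] φ(1)=1,φ(2)=1,φ(4)=2,φ(8)=4,φ(16)=8 ⇒ 16
q^18  k|18↦φ(k): 18:6 9:6 6:2 3:2 2:1 1:1  a_18=18

12, 16, 18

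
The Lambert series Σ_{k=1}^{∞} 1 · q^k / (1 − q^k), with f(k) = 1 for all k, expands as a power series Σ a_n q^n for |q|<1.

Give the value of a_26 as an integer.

a_26 = 4

[q^26] f(26)=1,f(13)=1,f(2)=1,f(1)=1 ⇒ 4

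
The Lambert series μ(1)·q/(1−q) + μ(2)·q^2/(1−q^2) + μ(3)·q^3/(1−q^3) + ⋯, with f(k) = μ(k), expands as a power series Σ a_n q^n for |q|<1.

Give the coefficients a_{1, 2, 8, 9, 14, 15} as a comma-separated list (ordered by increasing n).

1, 0, 0, 0, 0, 0

d|1:{1}  Σμ=1=1
d|2:{1,2}  Σμ=1+(-1)=0
n=8: 8·1 4·2 2·4 1·8  μ→[0+0+(-1)+1]=0
[q^9] μ(9)=0,μ(3)=-1,μ(1)=1 ⇒ 0
q^14  k|14↦μ(k): 1:1 2:-1 7:-1 14:1  a_14=0
[q^15] μ(1)=1,μ(3)=-1,μ(5)=-1,μ(15)=1 ⇒ 0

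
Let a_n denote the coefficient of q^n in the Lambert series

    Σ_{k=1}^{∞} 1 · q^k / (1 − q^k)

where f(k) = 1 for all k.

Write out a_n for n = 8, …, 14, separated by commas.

4, 3, 4, 2, 6, 2, 4

n=8: 1·8 2·4 4·2 8·1  f→[1+1+1+1]=4
n=9: 1·9 3·3 9·1  f→[1+1+1]=3
n=10: 1·10 2·5 5·2 10·1  f→[1+1+1+1]=4
q^11  k|11↦f(k): 11:1 1:1  a_11=2
[q^12] f(1)=1,f(2)=1,f(3)=1,f(4)=1,f(6)=1,f(12)=1 ⇒ 6
q^13  k|13↦f(k): 1:1 13:1  a_13=2
[q^14] f(14)=1,f(7)=1,f(2)=1,f(1)=1 ⇒ 4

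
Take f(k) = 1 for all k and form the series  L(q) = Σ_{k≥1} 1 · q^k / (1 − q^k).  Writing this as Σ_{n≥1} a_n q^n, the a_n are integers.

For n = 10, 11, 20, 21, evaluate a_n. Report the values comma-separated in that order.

4, 2, 6, 4

[q^10] f(1)=1,f(2)=1,f(5)=1,f(10)=1 ⇒ 4
[q^11] f(11)=1,f(1)=1 ⇒ 2
n=20: 20·1 10·2 5·4 4·5 2·10 1·20  f→[1+1+1+1+1+1]=6
q^21  k|21↦f(k): 21:1 7:1 3:1 1:1  a_21=4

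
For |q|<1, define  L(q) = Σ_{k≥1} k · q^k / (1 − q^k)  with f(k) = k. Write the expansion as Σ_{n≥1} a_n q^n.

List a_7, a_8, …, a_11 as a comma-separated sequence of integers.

[q^7] f(7)=7,f(1)=1 ⇒ 8
[q^8] f(1)=1,f(2)=2,f(4)=4,f(8)=8 ⇒ 15
n=9: 1·9 3·3 9·1  f→[1+3+9]=13
d|10:{10,5,2,1}  Σf=10+5+2+1=18
d|11:{11,1}  Σf=11+1=12

8, 15, 13, 18, 12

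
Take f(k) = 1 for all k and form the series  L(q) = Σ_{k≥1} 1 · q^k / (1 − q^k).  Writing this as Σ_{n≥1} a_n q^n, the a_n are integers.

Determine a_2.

d|2:{2,1}  Σf=1+1=2

a_2 = 2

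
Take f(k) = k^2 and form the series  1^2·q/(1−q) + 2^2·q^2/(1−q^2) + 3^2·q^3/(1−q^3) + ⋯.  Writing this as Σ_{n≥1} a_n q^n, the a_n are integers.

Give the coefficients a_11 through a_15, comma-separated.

[q^11] f(11)=121,f(1)=1 ⇒ 122
[q^12] f(1)=1,f(2)=4,f(3)=9,f(4)=16,f(6)=36,f(12)=144 ⇒ 210
q^13  k|13↦f(k): 13:169 1:1  a_13=170
n=14: 14·1 7·2 2·7 1·14  f→[196+49+4+1]=250
d|15:{15,5,3,1}  Σf=225+25+9+1=260

122, 210, 170, 250, 260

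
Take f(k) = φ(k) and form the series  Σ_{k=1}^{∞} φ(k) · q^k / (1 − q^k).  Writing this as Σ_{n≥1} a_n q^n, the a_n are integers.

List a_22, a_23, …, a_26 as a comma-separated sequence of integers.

[q^22] φ(1)=1,φ(2)=1,φ(11)=10,φ(22)=10 ⇒ 22
d|23:{23,1}  Σφ=22+1=23
q^24  k|24↦φ(k): 1:1 2:1 3:2 4:2 6:2 8:4 12:4 24:8  a_24=24
d|25:{25,5,1}  Σφ=20+4+1=25
n=26: 26·1 13·2 2·13 1·26  φ→[12+12+1+1]=26

22, 23, 24, 25, 26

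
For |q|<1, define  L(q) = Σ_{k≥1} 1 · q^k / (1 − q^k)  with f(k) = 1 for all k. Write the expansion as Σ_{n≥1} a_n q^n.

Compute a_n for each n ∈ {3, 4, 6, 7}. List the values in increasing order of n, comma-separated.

2, 3, 4, 2

q^3  k|3↦f(k): 3:1 1:1  a_3=2
n=4: 1·4 2·2 4·1  f→[1+1+1]=3
[q^6] f(6)=1,f(3)=1,f(2)=1,f(1)=1 ⇒ 4
[q^7] f(1)=1,f(7)=1 ⇒ 2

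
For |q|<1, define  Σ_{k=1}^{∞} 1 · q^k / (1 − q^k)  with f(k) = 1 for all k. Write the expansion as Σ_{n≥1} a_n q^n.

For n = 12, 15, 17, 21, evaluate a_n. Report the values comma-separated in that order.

6, 4, 2, 4

d|12:{1,2,3,4,6,12}  Σf=1+1+1+1+1+1=6
d|15:{15,5,3,1}  Σf=1+1+1+1=4
d|17:{17,1}  Σf=1+1=2
n=21: 21·1 7·3 3·7 1·21  f→[1+1+1+1]=4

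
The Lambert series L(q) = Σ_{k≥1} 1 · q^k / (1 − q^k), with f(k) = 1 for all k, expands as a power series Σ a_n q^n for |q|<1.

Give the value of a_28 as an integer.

a_28 = 6

d|28:{28,14,7,4,2,1}  Σf=1+1+1+1+1+1=6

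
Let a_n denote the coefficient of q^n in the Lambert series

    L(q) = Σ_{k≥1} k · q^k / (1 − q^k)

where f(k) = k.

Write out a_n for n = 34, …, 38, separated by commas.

n=34: 34·1 17·2 2·17 1·34  f→[34+17+2+1]=54
q^35  k|35↦f(k): 35:35 7:7 5:5 1:1  a_35=48
d|36:{1,2,3,4,6,9,12,18,36}  Σf=1+2+3+4+6+9+12+18+36=91
n=37: 1·37 37·1  f→[1+37]=38
[q^38] f(1)=1,f(2)=2,f(19)=19,f(38)=38 ⇒ 60

54, 48, 91, 38, 60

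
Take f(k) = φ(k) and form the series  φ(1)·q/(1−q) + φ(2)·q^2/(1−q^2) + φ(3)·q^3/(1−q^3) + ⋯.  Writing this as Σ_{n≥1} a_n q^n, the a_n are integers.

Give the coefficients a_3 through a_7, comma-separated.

n=3: 3·1 1·3  φ→[2+1]=3
n=4: 4·1 2·2 1·4  φ→[2+1+1]=4
d|5:{5,1}  Σφ=4+1=5
n=6: 1·6 2·3 3·2 6·1  φ→[1+1+2+2]=6
q^7  k|7↦φ(k): 1:1 7:6  a_7=7

3, 4, 5, 6, 7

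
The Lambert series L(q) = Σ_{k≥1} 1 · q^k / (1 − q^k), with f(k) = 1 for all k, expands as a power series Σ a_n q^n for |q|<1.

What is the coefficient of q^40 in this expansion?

a_40 = 8

q^40  k|40↦f(k): 40:1 20:1 10:1 8:1 5:1 4:1 2:1 1:1  a_40=8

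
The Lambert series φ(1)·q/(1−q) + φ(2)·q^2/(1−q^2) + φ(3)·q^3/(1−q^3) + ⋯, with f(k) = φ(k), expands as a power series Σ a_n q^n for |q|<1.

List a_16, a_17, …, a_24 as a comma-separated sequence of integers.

d|16:{1,2,4,8,16}  Σφ=1+1+2+4+8=16
[q^17] φ(17)=16,φ(1)=1 ⇒ 17
[q^18] φ(18)=6,φ(9)=6,φ(6)=2,φ(3)=2,φ(2)=1,φ(1)=1 ⇒ 18
q^19  k|19↦φ(k): 1:1 19:18  a_19=19
q^20  k|20↦φ(k): 20:8 10:4 5:4 4:2 2:1 1:1  a_20=20
[q^21] φ(1)=1,φ(3)=2,φ(7)=6,φ(21)=12 ⇒ 21
q^22  k|22↦φ(k): 1:1 2:1 11:10 22:10  a_22=22
d|23:{23,1}  Σφ=22+1=23
q^24  k|24↦φ(k): 1:1 2:1 3:2 4:2 6:2 8:4 12:4 24:8  a_24=24

16, 17, 18, 19, 20, 21, 22, 23, 24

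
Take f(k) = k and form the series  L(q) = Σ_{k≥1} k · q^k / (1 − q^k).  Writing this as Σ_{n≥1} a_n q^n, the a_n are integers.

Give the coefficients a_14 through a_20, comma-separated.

q^14  k|14↦f(k): 1:1 2:2 7:7 14:14  a_14=24
d|15:{1,3,5,15}  Σf=1+3+5+15=24
d|16:{16,8,4,2,1}  Σf=16+8+4+2+1=31
d|17:{1,17}  Σf=1+17=18
q^18  k|18↦f(k): 1:1 2:2 3:3 6:6 9:9 18:18  a_18=39
d|19:{19,1}  Σf=19+1=20
[q^20] f(1)=1,f(2)=2,f(4)=4,f(5)=5,f(10)=10,f(20)=20 ⇒ 42

24, 24, 31, 18, 39, 20, 42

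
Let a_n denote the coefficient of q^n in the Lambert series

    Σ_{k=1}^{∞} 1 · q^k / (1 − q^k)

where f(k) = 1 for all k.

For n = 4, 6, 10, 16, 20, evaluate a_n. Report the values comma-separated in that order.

3, 4, 4, 5, 6

n=4: 4·1 2·2 1·4  f→[1+1+1]=3
[q^6] f(6)=1,f(3)=1,f(2)=1,f(1)=1 ⇒ 4
d|10:{1,2,5,10}  Σf=1+1+1+1=4
q^16  k|16↦f(k): 1:1 2:1 4:1 8:1 16:1  a_16=5
n=20: 20·1 10·2 5·4 4·5 2·10 1·20  f→[1+1+1+1+1+1]=6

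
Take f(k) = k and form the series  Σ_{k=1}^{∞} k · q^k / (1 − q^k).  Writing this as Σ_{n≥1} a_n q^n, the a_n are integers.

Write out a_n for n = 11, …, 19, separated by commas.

12, 28, 14, 24, 24, 31, 18, 39, 20

[q^11] f(1)=1,f(11)=11 ⇒ 12
d|12:{1,2,3,4,6,12}  Σf=1+2+3+4+6+12=28
[q^13] f(13)=13,f(1)=1 ⇒ 14
[q^14] f(1)=1,f(2)=2,f(7)=7,f(14)=14 ⇒ 24
n=15: 15·1 5·3 3·5 1·15  f→[15+5+3+1]=24
d|16:{16,8,4,2,1}  Σf=16+8+4+2+1=31
[q^17] f(17)=17,f(1)=1 ⇒ 18
n=18: 18·1 9·2 6·3 3·6 2·9 1·18  f→[18+9+6+3+2+1]=39
q^19  k|19↦f(k): 19:19 1:1  a_19=20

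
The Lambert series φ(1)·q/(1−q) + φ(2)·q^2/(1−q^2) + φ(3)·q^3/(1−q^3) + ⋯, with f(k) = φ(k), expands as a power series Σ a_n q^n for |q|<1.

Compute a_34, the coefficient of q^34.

[q^34] φ(1)=1,φ(2)=1,φ(17)=16,φ(34)=16 ⇒ 34

a_34 = 34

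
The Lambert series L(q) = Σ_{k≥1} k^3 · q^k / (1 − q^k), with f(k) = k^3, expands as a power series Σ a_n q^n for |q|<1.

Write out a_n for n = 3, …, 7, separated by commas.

n=3: 1·3 3·1  f→[1+27]=28
d|4:{1,2,4}  Σf=1+8+64=73
d|5:{5,1}  Σf=125+1=126
[q^6] f(1)=1,f(2)=8,f(3)=27,f(6)=216 ⇒ 252
q^7  k|7↦f(k): 7:343 1:1  a_7=344

28, 73, 126, 252, 344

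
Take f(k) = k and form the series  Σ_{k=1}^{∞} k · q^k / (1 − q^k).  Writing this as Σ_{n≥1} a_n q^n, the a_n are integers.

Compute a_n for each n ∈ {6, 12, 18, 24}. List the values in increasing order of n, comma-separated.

12, 28, 39, 60

q^6  k|6↦f(k): 6:6 3:3 2:2 1:1  a_6=12
q^12  k|12↦f(k): 12:12 6:6 4:4 3:3 2:2 1:1  a_12=28
d|18:{1,2,3,6,9,18}  Σf=1+2+3+6+9+18=39
n=24: 1·24 2·12 3·8 4·6 6·4 8·3 12·2 24·1  f→[1+2+3+4+6+8+12+24]=60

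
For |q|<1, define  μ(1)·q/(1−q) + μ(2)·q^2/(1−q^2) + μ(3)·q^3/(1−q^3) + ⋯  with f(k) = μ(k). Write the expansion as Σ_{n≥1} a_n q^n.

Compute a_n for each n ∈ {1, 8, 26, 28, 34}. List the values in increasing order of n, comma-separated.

1, 0, 0, 0, 0

n=1: 1·1  μ→[1]=1
q^8  k|8↦μ(k): 1:1 2:-1 4:0 8:0  a_8=0
[q^26] μ(1)=1,μ(2)=-1,μ(13)=-1,μ(26)=1 ⇒ 0
d|28:{28,14,7,4,2,1}  Σμ=0+1+(-1)+0+(-1)+1=0
d|34:{1,2,17,34}  Σμ=1+(-1)+(-1)+1=0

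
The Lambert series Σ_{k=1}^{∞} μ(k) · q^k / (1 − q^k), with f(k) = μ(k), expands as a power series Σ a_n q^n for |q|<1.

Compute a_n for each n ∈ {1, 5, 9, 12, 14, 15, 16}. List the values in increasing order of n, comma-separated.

1, 0, 0, 0, 0, 0, 0

d|1:{1}  Σμ=1=1
d|5:{5,1}  Σμ=(-1)+1=0
[q^9] μ(1)=1,μ(3)=-1,μ(9)=0 ⇒ 0
d|12:{1,2,3,4,6,12}  Σμ=1+(-1)+(-1)+0+1+0=0
q^14  k|14↦μ(k): 1:1 2:-1 7:-1 14:1  a_14=0
[q^15] μ(15)=1,μ(5)=-1,μ(3)=-1,μ(1)=1 ⇒ 0
[q^16] μ(16)=0,μ(8)=0,μ(4)=0,μ(2)=-1,μ(1)=1 ⇒ 0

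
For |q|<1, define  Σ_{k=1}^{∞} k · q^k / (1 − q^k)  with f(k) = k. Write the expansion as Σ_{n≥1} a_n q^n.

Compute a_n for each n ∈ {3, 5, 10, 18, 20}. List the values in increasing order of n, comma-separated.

n=3: 1·3 3·1  f→[1+3]=4
[q^5] f(1)=1,f(5)=5 ⇒ 6
d|10:{10,5,2,1}  Σf=10+5+2+1=18
q^18  k|18↦f(k): 18:18 9:9 6:6 3:3 2:2 1:1  a_18=39
d|20:{1,2,4,5,10,20}  Σf=1+2+4+5+10+20=42

4, 6, 18, 39, 42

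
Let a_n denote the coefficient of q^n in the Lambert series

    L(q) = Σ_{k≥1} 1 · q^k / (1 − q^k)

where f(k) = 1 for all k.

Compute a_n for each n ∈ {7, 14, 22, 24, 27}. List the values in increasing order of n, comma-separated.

2, 4, 4, 8, 4

d|7:{1,7}  Σf=1+1=2
[q^14] f(14)=1,f(7)=1,f(2)=1,f(1)=1 ⇒ 4
d|22:{22,11,2,1}  Σf=1+1+1+1=4
q^24  k|24↦f(k): 24:1 12:1 8:1 6:1 4:1 3:1 2:1 1:1  a_24=8
d|27:{1,3,9,27}  Σf=1+1+1+1=4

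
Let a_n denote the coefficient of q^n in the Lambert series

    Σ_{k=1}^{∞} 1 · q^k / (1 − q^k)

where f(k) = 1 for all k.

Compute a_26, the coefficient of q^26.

[q^26] f(26)=1,f(13)=1,f(2)=1,f(1)=1 ⇒ 4

a_26 = 4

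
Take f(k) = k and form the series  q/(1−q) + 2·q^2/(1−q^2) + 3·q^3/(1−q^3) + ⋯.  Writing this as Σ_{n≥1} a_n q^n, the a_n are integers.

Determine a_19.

a_19 = 20

q^19  k|19↦f(k): 19:19 1:1  a_19=20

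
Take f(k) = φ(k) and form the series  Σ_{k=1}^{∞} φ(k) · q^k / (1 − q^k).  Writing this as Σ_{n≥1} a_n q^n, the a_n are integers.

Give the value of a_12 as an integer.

[q^12] φ(1)=1,φ(2)=1,φ(3)=2,φ(4)=2,φ(6)=2,φ(12)=4 ⇒ 12

a_12 = 12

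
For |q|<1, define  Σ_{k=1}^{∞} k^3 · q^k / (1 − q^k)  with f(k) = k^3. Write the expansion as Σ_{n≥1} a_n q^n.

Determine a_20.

a_20 = 9198

q^20  k|20↦f(k): 20:8000 10:1000 5:125 4:64 2:8 1:1  a_20=9198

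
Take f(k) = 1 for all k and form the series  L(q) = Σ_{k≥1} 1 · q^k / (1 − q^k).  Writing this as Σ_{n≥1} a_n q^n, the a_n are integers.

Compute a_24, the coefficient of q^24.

a_24 = 8

n=24: 1·24 2·12 3·8 4·6 6·4 8·3 12·2 24·1  f→[1+1+1+1+1+1+1+1]=8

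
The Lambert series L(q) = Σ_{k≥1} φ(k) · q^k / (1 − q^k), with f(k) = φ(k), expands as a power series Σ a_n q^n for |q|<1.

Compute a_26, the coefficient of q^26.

[q^26] φ(1)=1,φ(2)=1,φ(13)=12,φ(26)=12 ⇒ 26

a_26 = 26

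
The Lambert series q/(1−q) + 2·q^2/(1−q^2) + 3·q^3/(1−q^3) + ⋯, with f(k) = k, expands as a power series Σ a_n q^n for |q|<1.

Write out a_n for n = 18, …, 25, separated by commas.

n=18: 18·1 9·2 6·3 3·6 2·9 1·18  f→[18+9+6+3+2+1]=39
d|19:{19,1}  Σf=19+1=20
n=20: 20·1 10·2 5·4 4·5 2·10 1·20  f→[20+10+5+4+2+1]=42
d|21:{21,7,3,1}  Σf=21+7+3+1=32
[q^22] f(1)=1,f(2)=2,f(11)=11,f(22)=22 ⇒ 36
n=23: 1·23 23·1  f→[1+23]=24
n=24: 24·1 12·2 8·3 6·4 4·6 3·8 2·12 1·24  f→[24+12+8+6+4+3+2+1]=60
[q^25] f(25)=25,f(5)=5,f(1)=1 ⇒ 31

39, 20, 42, 32, 36, 24, 60, 31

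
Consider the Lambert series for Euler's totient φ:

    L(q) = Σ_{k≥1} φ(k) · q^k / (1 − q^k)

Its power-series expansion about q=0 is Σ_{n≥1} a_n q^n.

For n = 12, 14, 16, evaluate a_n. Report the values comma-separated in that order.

[q^12] φ(1)=1,φ(2)=1,φ(3)=2,φ(4)=2,φ(6)=2,φ(12)=4 ⇒ 12
[q^14] φ(14)=6,φ(7)=6,φ(2)=1,φ(1)=1 ⇒ 14
[q^16] φ(16)=8,φ(8)=4,φ(4)=2,φ(2)=1,φ(1)=1 ⇒ 16

12, 14, 16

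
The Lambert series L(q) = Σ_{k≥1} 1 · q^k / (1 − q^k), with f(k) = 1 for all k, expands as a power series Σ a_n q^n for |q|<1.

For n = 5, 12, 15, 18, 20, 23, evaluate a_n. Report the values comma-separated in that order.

2, 6, 4, 6, 6, 2

n=5: 1·5 5·1  f→[1+1]=2
[q^12] f(1)=1,f(2)=1,f(3)=1,f(4)=1,f(6)=1,f(12)=1 ⇒ 6
[q^15] f(1)=1,f(3)=1,f(5)=1,f(15)=1 ⇒ 4
n=18: 18·1 9·2 6·3 3·6 2·9 1·18  f→[1+1+1+1+1+1]=6
[q^20] f(1)=1,f(2)=1,f(4)=1,f(5)=1,f(10)=1,f(20)=1 ⇒ 6
n=23: 23·1 1·23  f→[1+1]=2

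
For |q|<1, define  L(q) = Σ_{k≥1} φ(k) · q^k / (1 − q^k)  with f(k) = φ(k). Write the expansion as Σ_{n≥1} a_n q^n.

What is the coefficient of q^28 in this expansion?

d|28:{1,2,4,7,14,28}  Σφ=1+1+2+6+6+12=28

a_28 = 28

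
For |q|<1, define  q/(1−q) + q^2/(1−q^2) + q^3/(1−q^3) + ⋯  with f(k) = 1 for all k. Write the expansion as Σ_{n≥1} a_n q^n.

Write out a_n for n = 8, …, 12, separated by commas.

[q^8] f(1)=1,f(2)=1,f(4)=1,f(8)=1 ⇒ 4
d|9:{9,3,1}  Σf=1+1+1=3
q^10  k|10↦f(k): 1:1 2:1 5:1 10:1  a_10=4
d|11:{11,1}  Σf=1+1=2
[q^12] f(12)=1,f(6)=1,f(4)=1,f(3)=1,f(2)=1,f(1)=1 ⇒ 6

4, 3, 4, 2, 6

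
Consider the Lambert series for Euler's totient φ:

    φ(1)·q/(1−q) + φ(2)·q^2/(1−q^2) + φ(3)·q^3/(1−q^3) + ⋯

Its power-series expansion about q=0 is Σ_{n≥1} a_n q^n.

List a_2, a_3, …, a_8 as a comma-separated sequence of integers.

q^2  k|2↦φ(k): 2:1 1:1  a_2=2
q^3  k|3↦φ(k): 3:2 1:1  a_3=3
q^4  k|4↦φ(k): 4:2 2:1 1:1  a_4=4
n=5: 1·5 5·1  φ→[1+4]=5
n=6: 1·6 2·3 3·2 6·1  φ→[1+1+2+2]=6
[q^7] φ(1)=1,φ(7)=6 ⇒ 7
[q^8] φ(8)=4,φ(4)=2,φ(2)=1,φ(1)=1 ⇒ 8

2, 3, 4, 5, 6, 7, 8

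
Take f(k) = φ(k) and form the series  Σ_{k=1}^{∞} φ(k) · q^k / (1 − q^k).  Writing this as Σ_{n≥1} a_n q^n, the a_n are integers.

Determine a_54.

n=54: 1·54 2·27 3·18 6·9 9·6 18·3 27·2 54·1  φ→[1+1+2+2+6+6+18+18]=54

a_54 = 54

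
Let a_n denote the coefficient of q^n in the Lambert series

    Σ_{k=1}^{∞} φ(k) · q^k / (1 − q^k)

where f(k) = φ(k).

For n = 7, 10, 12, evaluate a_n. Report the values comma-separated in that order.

d|7:{1,7}  Σφ=1+6=7
d|10:{1,2,5,10}  Σφ=1+1+4+4=10
d|12:{1,2,3,4,6,12}  Σφ=1+1+2+2+2+4=12

7, 10, 12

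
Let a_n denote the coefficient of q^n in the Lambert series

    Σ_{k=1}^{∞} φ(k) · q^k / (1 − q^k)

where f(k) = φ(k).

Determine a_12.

q^12  k|12↦φ(k): 12:4 6:2 4:2 3:2 2:1 1:1  a_12=12

a_12 = 12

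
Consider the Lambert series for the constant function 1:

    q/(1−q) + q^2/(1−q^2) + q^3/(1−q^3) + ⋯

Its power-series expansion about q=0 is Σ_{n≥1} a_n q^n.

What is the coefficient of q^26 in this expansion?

q^26  k|26↦f(k): 26:1 13:1 2:1 1:1  a_26=4

a_26 = 4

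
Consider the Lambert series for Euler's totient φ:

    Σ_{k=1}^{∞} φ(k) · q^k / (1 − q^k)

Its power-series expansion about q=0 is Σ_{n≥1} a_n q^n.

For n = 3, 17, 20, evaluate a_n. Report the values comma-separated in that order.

q^3  k|3↦φ(k): 3:2 1:1  a_3=3
n=17: 1·17 17·1  φ→[1+16]=17
d|20:{20,10,5,4,2,1}  Σφ=8+4+4+2+1+1=20

3, 17, 20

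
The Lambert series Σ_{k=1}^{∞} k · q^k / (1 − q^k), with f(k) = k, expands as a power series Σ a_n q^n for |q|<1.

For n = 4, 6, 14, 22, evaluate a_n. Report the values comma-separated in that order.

n=4: 4·1 2·2 1·4  f→[4+2+1]=7
[q^6] f(1)=1,f(2)=2,f(3)=3,f(6)=6 ⇒ 12
[q^14] f(14)=14,f(7)=7,f(2)=2,f(1)=1 ⇒ 24
q^22  k|22↦f(k): 1:1 2:2 11:11 22:22  a_22=36

7, 12, 24, 36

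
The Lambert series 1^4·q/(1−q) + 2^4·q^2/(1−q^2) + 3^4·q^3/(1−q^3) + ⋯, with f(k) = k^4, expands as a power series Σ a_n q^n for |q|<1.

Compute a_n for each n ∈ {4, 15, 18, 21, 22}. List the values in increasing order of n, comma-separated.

273, 51332, 112931, 196964, 248914

[q^4] f(4)=256,f(2)=16,f(1)=1 ⇒ 273
d|15:{15,5,3,1}  Σf=50625+625+81+1=51332
[q^18] f(18)=104976,f(9)=6561,f(6)=1296,f(3)=81,f(2)=16,f(1)=1 ⇒ 112931
n=21: 1·21 3·7 7·3 21·1  f→[1+81+2401+194481]=196964
q^22  k|22↦f(k): 1:1 2:16 11:14641 22:234256  a_22=248914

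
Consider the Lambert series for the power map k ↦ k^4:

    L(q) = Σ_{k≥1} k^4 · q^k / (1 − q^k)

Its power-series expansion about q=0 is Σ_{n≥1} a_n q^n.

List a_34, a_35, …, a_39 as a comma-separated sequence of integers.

1419874, 1503652, 1813539, 1874162, 2215474, 2342084

d|34:{1,2,17,34}  Σf=1+16+83521+1336336=1419874
q^35  k|35↦f(k): 1:1 5:625 7:2401 35:1500625  a_35=1503652
q^36  k|36↦f(k): 1:1 2:16 3:81 4:256 6:1296 9:6561 12:20736 18:104976 36:1679616  a_36=1813539
[q^37] f(37)=1874161,f(1)=1 ⇒ 1874162
[q^38] f(38)=2085136,f(19)=130321,f(2)=16,f(1)=1 ⇒ 2215474
q^39  k|39↦f(k): 39:2313441 13:28561 3:81 1:1  a_39=2342084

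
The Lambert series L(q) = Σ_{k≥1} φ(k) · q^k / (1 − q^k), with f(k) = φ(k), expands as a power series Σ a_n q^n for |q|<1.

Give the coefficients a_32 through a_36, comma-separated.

q^32  k|32↦φ(k): 32:16 16:8 8:4 4:2 2:1 1:1  a_32=32
n=33: 33·1 11·3 3·11 1·33  φ→[20+10+2+1]=33
[q^34] φ(1)=1,φ(2)=1,φ(17)=16,φ(34)=16 ⇒ 34
[q^35] φ(35)=24,φ(7)=6,φ(5)=4,φ(1)=1 ⇒ 35
[q^36] φ(36)=12,φ(18)=6,φ(12)=4,φ(9)=6,φ(6)=2,φ(4)=2,φ(3)=2,φ(2)=1,φ(1)=1 ⇒ 36

32, 33, 34, 35, 36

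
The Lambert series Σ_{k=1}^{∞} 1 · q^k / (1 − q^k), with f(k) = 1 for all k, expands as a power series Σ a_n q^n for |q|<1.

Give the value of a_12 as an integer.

n=12: 1·12 2·6 3·4 4·3 6·2 12·1  f→[1+1+1+1+1+1]=6

a_12 = 6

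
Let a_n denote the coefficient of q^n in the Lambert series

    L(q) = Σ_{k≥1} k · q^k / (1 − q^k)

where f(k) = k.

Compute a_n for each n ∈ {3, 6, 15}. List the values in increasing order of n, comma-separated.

n=3: 1·3 3·1  f→[1+3]=4
q^6  k|6↦f(k): 6:6 3:3 2:2 1:1  a_6=12
[q^15] f(15)=15,f(5)=5,f(3)=3,f(1)=1 ⇒ 24

4, 12, 24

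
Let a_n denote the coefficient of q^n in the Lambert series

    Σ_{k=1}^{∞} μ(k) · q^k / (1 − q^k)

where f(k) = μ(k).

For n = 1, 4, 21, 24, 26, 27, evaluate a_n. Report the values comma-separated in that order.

n=1: 1·1  μ→[1]=1
n=4: 1·4 2·2 4·1  μ→[1+(-1)+0]=0
d|21:{21,7,3,1}  Σμ=1+(-1)+(-1)+1=0
[q^24] μ(1)=1,μ(2)=-1,μ(3)=-1,μ(4)=0,μ(6)=1,μ(8)=0,μ(12)=0,μ(24)=0 ⇒ 0
d|26:{26,13,2,1}  Σμ=1+(-1)+(-1)+1=0
q^27  k|27↦μ(k): 27:0 9:0 3:-1 1:1  a_27=0

1, 0, 0, 0, 0, 0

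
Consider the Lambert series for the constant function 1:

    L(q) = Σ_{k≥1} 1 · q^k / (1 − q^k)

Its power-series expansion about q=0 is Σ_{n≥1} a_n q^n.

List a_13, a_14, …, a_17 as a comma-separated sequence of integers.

[q^13] f(13)=1,f(1)=1 ⇒ 2
n=14: 1·14 2·7 7·2 14·1  f→[1+1+1+1]=4
[q^15] f(15)=1,f(5)=1,f(3)=1,f(1)=1 ⇒ 4
n=16: 1·16 2·8 4·4 8·2 16·1  f→[1+1+1+1+1]=5
q^17  k|17↦f(k): 1:1 17:1  a_17=2

2, 4, 4, 5, 2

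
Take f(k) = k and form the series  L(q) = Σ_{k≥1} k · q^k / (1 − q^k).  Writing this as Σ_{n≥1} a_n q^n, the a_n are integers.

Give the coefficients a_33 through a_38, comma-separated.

q^33  k|33↦f(k): 33:33 11:11 3:3 1:1  a_33=48
[q^34] f(34)=34,f(17)=17,f(2)=2,f(1)=1 ⇒ 54
n=35: 35·1 7·5 5·7 1·35  f→[35+7+5+1]=48
q^36  k|36↦f(k): 1:1 2:2 3:3 4:4 6:6 9:9 12:12 18:18 36:36  a_36=91
n=37: 37·1 1·37  f→[37+1]=38
q^38  k|38↦f(k): 1:1 2:2 19:19 38:38  a_38=60

48, 54, 48, 91, 38, 60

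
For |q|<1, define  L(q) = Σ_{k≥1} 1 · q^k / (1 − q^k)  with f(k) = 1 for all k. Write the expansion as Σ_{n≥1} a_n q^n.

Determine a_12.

d|12:{1,2,3,4,6,12}  Σf=1+1+1+1+1+1=6

a_12 = 6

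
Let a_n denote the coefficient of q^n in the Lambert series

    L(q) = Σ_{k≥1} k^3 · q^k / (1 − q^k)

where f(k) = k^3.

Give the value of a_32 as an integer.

q^32  k|32↦f(k): 32:32768 16:4096 8:512 4:64 2:8 1:1  a_32=37449

a_32 = 37449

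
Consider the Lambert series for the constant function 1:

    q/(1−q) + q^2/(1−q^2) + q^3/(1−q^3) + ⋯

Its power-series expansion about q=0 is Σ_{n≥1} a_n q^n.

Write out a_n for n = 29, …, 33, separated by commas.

2, 8, 2, 6, 4

d|29:{1,29}  Σf=1+1=2
q^30  k|30↦f(k): 1:1 2:1 3:1 5:1 6:1 10:1 15:1 30:1  a_30=8
q^31  k|31↦f(k): 1:1 31:1  a_31=2
q^32  k|32↦f(k): 1:1 2:1 4:1 8:1 16:1 32:1  a_32=6
q^33  k|33↦f(k): 33:1 11:1 3:1 1:1  a_33=4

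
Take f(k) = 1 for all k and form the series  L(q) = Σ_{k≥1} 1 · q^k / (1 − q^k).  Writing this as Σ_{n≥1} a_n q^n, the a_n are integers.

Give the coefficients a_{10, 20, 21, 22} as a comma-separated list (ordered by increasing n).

q^10  k|10↦f(k): 1:1 2:1 5:1 10:1  a_10=4
q^20  k|20↦f(k): 1:1 2:1 4:1 5:1 10:1 20:1  a_20=6
q^21  k|21↦f(k): 1:1 3:1 7:1 21:1  a_21=4
q^22  k|22↦f(k): 22:1 11:1 2:1 1:1  a_22=4

4, 6, 4, 4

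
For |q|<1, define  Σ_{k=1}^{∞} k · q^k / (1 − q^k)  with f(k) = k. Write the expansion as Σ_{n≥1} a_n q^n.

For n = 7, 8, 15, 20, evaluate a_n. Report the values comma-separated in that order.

8, 15, 24, 42

d|7:{1,7}  Σf=1+7=8
d|8:{8,4,2,1}  Σf=8+4+2+1=15
n=15: 1·15 3·5 5·3 15·1  f→[1+3+5+15]=24
d|20:{20,10,5,4,2,1}  Σf=20+10+5+4+2+1=42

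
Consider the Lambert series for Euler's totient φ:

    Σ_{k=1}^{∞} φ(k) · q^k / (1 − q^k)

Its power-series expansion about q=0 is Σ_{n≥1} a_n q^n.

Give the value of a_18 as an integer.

q^18  k|18↦φ(k): 1:1 2:1 3:2 6:2 9:6 18:6  a_18=18

a_18 = 18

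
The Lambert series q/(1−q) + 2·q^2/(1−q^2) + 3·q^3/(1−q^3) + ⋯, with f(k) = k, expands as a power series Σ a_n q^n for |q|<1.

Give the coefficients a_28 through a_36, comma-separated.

56, 30, 72, 32, 63, 48, 54, 48, 91

[q^28] f(1)=1,f(2)=2,f(4)=4,f(7)=7,f(14)=14,f(28)=28 ⇒ 56
[q^29] f(29)=29,f(1)=1 ⇒ 30
d|30:{30,15,10,6,5,3,2,1}  Σf=30+15+10+6+5+3+2+1=72
d|31:{1,31}  Σf=1+31=32
n=32: 32·1 16·2 8·4 4·8 2·16 1·32  f→[32+16+8+4+2+1]=63
n=33: 1·33 3·11 11·3 33·1  f→[1+3+11+33]=48
n=34: 34·1 17·2 2·17 1·34  f→[34+17+2+1]=54
q^35  k|35↦f(k): 35:35 7:7 5:5 1:1  a_35=48
n=36: 1·36 2·18 3·12 4·9 6·6 9·4 12·3 18·2 36·1  f→[1+2+3+4+6+9+12+18+36]=91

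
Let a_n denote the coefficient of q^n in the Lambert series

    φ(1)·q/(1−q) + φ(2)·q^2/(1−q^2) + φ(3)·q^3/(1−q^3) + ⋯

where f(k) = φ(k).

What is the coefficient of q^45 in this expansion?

[q^45] φ(45)=24,φ(15)=8,φ(9)=6,φ(5)=4,φ(3)=2,φ(1)=1 ⇒ 45

a_45 = 45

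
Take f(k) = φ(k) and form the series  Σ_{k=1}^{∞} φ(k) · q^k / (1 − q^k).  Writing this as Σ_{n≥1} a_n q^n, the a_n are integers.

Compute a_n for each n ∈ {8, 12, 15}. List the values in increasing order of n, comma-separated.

[q^8] φ(1)=1,φ(2)=1,φ(4)=2,φ(8)=4 ⇒ 8
n=12: 1·12 2·6 3·4 4·3 6·2 12·1  φ→[1+1+2+2+2+4]=12
d|15:{15,5,3,1}  Σφ=8+4+2+1=15

8, 12, 15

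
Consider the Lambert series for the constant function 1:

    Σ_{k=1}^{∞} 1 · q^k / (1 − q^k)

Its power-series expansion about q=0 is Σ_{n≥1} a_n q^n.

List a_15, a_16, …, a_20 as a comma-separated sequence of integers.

4, 5, 2, 6, 2, 6

n=15: 1·15 3·5 5·3 15·1  f→[1+1+1+1]=4
d|16:{1,2,4,8,16}  Σf=1+1+1+1+1=5
d|17:{17,1}  Σf=1+1=2
n=18: 18·1 9·2 6·3 3·6 2·9 1·18  f→[1+1+1+1+1+1]=6
d|19:{19,1}  Σf=1+1=2
[q^20] f(1)=1,f(2)=1,f(4)=1,f(5)=1,f(10)=1,f(20)=1 ⇒ 6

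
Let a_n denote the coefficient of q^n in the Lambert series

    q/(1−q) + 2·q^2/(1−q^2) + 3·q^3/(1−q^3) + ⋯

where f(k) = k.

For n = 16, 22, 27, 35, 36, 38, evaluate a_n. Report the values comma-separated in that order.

q^16  k|16↦f(k): 1:1 2:2 4:4 8:8 16:16  a_16=31
q^22  k|22↦f(k): 1:1 2:2 11:11 22:22  a_22=36
n=27: 27·1 9·3 3·9 1·27  f→[27+9+3+1]=40
q^35  k|35↦f(k): 35:35 7:7 5:5 1:1  a_35=48
n=36: 1·36 2·18 3·12 4·9 6·6 9·4 12·3 18·2 36·1  f→[1+2+3+4+6+9+12+18+36]=91
n=38: 38·1 19·2 2·19 1·38  f→[38+19+2+1]=60

31, 36, 40, 48, 91, 60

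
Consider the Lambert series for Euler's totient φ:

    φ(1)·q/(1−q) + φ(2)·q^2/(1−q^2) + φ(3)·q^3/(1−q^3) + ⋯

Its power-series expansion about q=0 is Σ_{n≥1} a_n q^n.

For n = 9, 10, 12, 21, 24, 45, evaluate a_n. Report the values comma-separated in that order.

d|9:{1,3,9}  Σφ=1+2+6=9
n=10: 10·1 5·2 2·5 1·10  φ→[4+4+1+1]=10
q^12  k|12↦φ(k): 12:4 6:2 4:2 3:2 2:1 1:1  a_12=12
q^21  k|21↦φ(k): 1:1 3:2 7:6 21:12  a_21=21
d|24:{1,2,3,4,6,8,12,24}  Σφ=1+1+2+2+2+4+4+8=24
n=45: 1·45 3·15 5·9 9·5 15·3 45·1  φ→[1+2+4+6+8+24]=45

9, 10, 12, 21, 24, 45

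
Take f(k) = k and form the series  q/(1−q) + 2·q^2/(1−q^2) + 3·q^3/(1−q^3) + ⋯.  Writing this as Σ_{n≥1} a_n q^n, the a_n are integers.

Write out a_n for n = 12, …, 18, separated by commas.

d|12:{12,6,4,3,2,1}  Σf=12+6+4+3+2+1=28
q^13  k|13↦f(k): 1:1 13:13  a_13=14
n=14: 1·14 2·7 7·2 14·1  f→[1+2+7+14]=24
n=15: 15·1 5·3 3·5 1·15  f→[15+5+3+1]=24
n=16: 16·1 8·2 4·4 2·8 1·16  f→[16+8+4+2+1]=31
n=17: 1·17 17·1  f→[1+17]=18
n=18: 1·18 2·9 3·6 6·3 9·2 18·1  f→[1+2+3+6+9+18]=39

28, 14, 24, 24, 31, 18, 39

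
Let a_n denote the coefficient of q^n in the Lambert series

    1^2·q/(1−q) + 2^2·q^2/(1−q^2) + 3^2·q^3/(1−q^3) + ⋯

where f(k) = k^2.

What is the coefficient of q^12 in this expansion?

d|12:{1,2,3,4,6,12}  Σf=1+4+9+16+36+144=210

a_12 = 210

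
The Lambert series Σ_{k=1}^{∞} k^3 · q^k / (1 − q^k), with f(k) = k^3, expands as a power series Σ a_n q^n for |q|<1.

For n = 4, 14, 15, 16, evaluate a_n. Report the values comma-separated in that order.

q^4  k|4↦f(k): 4:64 2:8 1:1  a_4=73
q^14  k|14↦f(k): 14:2744 7:343 2:8 1:1  a_14=3096
n=15: 1·15 3·5 5·3 15·1  f→[1+27+125+3375]=3528
q^16  k|16↦f(k): 16:4096 8:512 4:64 2:8 1:1  a_16=4681

73, 3096, 3528, 4681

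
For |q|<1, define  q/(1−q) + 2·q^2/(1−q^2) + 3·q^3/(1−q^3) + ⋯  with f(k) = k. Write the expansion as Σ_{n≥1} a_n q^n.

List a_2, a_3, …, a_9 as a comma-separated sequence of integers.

[q^2] f(2)=2,f(1)=1 ⇒ 3
n=3: 1·3 3·1  f→[1+3]=4
d|4:{1,2,4}  Σf=1+2+4=7
d|5:{5,1}  Σf=5+1=6
[q^6] f(6)=6,f(3)=3,f(2)=2,f(1)=1 ⇒ 12
n=7: 7·1 1·7  f→[7+1]=8
q^8  k|8↦f(k): 8:8 4:4 2:2 1:1  a_8=15
d|9:{1,3,9}  Σf=1+3+9=13

3, 4, 7, 6, 12, 8, 15, 13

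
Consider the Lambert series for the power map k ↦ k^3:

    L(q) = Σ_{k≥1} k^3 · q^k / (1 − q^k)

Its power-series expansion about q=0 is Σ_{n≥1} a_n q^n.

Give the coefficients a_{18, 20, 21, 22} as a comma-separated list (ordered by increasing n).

6813, 9198, 9632, 11988

d|18:{1,2,3,6,9,18}  Σf=1+8+27+216+729+5832=6813
n=20: 1·20 2·10 4·5 5·4 10·2 20·1  f→[1+8+64+125+1000+8000]=9198
[q^21] f(21)=9261,f(7)=343,f(3)=27,f(1)=1 ⇒ 9632
n=22: 1·22 2·11 11·2 22·1  f→[1+8+1331+10648]=11988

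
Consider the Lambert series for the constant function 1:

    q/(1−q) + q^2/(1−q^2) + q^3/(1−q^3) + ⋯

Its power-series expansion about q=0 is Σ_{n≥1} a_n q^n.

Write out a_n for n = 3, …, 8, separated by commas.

2, 3, 2, 4, 2, 4

q^3  k|3↦f(k): 3:1 1:1  a_3=2
d|4:{1,2,4}  Σf=1+1+1=3
q^5  k|5↦f(k): 5:1 1:1  a_5=2
[q^6] f(1)=1,f(2)=1,f(3)=1,f(6)=1 ⇒ 4
n=7: 7·1 1·7  f→[1+1]=2
n=8: 8·1 4·2 2·4 1·8  f→[1+1+1+1]=4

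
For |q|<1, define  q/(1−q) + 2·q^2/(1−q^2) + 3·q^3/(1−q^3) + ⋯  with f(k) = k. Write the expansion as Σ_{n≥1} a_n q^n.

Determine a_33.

a_33 = 48

q^33  k|33↦f(k): 1:1 3:3 11:11 33:33  a_33=48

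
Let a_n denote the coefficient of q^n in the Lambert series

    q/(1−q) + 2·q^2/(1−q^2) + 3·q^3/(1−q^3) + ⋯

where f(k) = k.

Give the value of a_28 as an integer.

a_28 = 56

n=28: 28·1 14·2 7·4 4·7 2·14 1·28  f→[28+14+7+4+2+1]=56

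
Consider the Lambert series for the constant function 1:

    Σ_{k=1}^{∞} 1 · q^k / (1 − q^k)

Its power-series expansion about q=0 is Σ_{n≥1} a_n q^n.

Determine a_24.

a_24 = 8

n=24: 24·1 12·2 8·3 6·4 4·6 3·8 2·12 1·24  f→[1+1+1+1+1+1+1+1]=8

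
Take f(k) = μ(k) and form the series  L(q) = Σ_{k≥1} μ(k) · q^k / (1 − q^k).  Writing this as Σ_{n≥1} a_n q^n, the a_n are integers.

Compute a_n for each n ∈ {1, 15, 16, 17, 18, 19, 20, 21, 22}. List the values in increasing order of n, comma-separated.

n=1: 1·1  μ→[1]=1
[q^15] μ(1)=1,μ(3)=-1,μ(5)=-1,μ(15)=1 ⇒ 0
n=16: 16·1 8·2 4·4 2·8 1·16  μ→[0+0+0+(-1)+1]=0
d|17:{1,17}  Σμ=1+(-1)=0
d|18:{18,9,6,3,2,1}  Σμ=0+0+1+(-1)+(-1)+1=0
q^19  k|19↦μ(k): 19:-1 1:1  a_19=0
n=20: 1·20 2·10 4·5 5·4 10·2 20·1  μ→[1+(-1)+0+(-1)+1+0]=0
n=21: 21·1 7·3 3·7 1·21  μ→[1+(-1)+(-1)+1]=0
[q^22] μ(1)=1,μ(2)=-1,μ(11)=-1,μ(22)=1 ⇒ 0

1, 0, 0, 0, 0, 0, 0, 0, 0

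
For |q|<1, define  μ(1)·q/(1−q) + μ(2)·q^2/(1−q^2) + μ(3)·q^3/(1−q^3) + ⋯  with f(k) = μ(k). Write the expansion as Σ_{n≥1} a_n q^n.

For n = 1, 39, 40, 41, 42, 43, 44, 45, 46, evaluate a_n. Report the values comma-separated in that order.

1, 0, 0, 0, 0, 0, 0, 0, 0

q^1  k|1↦μ(k): 1:1  a_1=1
n=39: 39·1 13·3 3·13 1·39  μ→[1+(-1)+(-1)+1]=0
q^40  k|40↦μ(k): 1:1 2:-1 4:0 5:-1 8:0 10:1 20:0 40:0  a_40=0
d|41:{1,41}  Σμ=1+(-1)=0
d|42:{1,2,3,6,7,14,21,42}  Σμ=1+(-1)+(-1)+1+(-1)+1+1+(-1)=0
d|43:{43,1}  Σμ=(-1)+1=0
[q^44] μ(1)=1,μ(2)=-1,μ(4)=0,μ(11)=-1,μ(22)=1,μ(44)=0 ⇒ 0
n=45: 45·1 15·3 9·5 5·9 3·15 1·45  μ→[0+1+0+(-1)+(-1)+1]=0
d|46:{1,2,23,46}  Σμ=1+(-1)+(-1)+1=0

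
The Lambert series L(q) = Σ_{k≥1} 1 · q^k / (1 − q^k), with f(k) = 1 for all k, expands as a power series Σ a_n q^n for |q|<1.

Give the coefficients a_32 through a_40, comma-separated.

6, 4, 4, 4, 9, 2, 4, 4, 8

d|32:{32,16,8,4,2,1}  Σf=1+1+1+1+1+1=6
[q^33] f(1)=1,f(3)=1,f(11)=1,f(33)=1 ⇒ 4
d|34:{34,17,2,1}  Σf=1+1+1+1=4
q^35  k|35↦f(k): 1:1 5:1 7:1 35:1  a_35=4
q^36  k|36↦f(k): 36:1 18:1 12:1 9:1 6:1 4:1 3:1 2:1 1:1  a_36=9
q^37  k|37↦f(k): 37:1 1:1  a_37=2
[q^38] f(1)=1,f(2)=1,f(19)=1,f(38)=1 ⇒ 4
q^39  k|39↦f(k): 1:1 3:1 13:1 39:1  a_39=4
q^40  k|40↦f(k): 1:1 2:1 4:1 5:1 8:1 10:1 20:1 40:1  a_40=8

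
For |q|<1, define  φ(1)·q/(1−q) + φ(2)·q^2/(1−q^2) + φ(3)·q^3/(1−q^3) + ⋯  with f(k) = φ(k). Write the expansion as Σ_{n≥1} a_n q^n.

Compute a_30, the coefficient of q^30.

d|30:{1,2,3,5,6,10,15,30}  Σφ=1+1+2+4+2+4+8+8=30

a_30 = 30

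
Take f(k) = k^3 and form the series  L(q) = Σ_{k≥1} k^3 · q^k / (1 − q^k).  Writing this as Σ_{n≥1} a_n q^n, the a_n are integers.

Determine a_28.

n=28: 28·1 14·2 7·4 4·7 2·14 1·28  f→[21952+2744+343+64+8+1]=25112

a_28 = 25112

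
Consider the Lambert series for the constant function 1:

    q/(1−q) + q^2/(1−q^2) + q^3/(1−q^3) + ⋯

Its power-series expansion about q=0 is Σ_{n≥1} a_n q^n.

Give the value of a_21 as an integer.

d|21:{1,3,7,21}  Σf=1+1+1+1=4

a_21 = 4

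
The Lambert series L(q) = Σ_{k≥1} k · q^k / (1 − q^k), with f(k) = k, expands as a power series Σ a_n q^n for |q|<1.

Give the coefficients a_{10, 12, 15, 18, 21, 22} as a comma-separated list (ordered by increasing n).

18, 28, 24, 39, 32, 36

d|10:{1,2,5,10}  Σf=1+2+5+10=18
[q^12] f(1)=1,f(2)=2,f(3)=3,f(4)=4,f(6)=6,f(12)=12 ⇒ 28
q^15  k|15↦f(k): 15:15 5:5 3:3 1:1  a_15=24
d|18:{18,9,6,3,2,1}  Σf=18+9+6+3+2+1=39
n=21: 1·21 3·7 7·3 21·1  f→[1+3+7+21]=32
n=22: 1·22 2·11 11·2 22·1  f→[1+2+11+22]=36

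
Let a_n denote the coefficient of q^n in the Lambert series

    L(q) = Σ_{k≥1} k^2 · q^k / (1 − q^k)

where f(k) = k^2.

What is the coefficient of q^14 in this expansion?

[q^14] f(1)=1,f(2)=4,f(7)=49,f(14)=196 ⇒ 250

a_14 = 250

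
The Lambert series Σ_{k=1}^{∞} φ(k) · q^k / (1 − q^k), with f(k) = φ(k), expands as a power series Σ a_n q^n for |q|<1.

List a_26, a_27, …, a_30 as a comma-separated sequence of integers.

[q^26] φ(26)=12,φ(13)=12,φ(2)=1,φ(1)=1 ⇒ 26
n=27: 1·27 3·9 9·3 27·1  φ→[1+2+6+18]=27
[q^28] φ(1)=1,φ(2)=1,φ(4)=2,φ(7)=6,φ(14)=6,φ(28)=12 ⇒ 28
q^29  k|29↦φ(k): 29:28 1:1  a_29=29
q^30  k|30↦φ(k): 30:8 15:8 10:4 6:2 5:4 3:2 2:1 1:1  a_30=30

26, 27, 28, 29, 30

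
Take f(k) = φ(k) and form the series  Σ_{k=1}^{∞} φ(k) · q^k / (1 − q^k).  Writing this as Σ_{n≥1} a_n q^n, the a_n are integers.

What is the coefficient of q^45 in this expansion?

q^45  k|45↦φ(k): 45:24 15:8 9:6 5:4 3:2 1:1  a_45=45

a_45 = 45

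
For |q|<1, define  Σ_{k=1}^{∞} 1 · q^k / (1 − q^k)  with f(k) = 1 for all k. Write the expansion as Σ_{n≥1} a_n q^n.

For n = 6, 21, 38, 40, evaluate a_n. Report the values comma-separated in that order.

4, 4, 4, 8

d|6:{6,3,2,1}  Σf=1+1+1+1=4
d|21:{1,3,7,21}  Σf=1+1+1+1=4
d|38:{1,2,19,38}  Σf=1+1+1+1=4
d|40:{1,2,4,5,8,10,20,40}  Σf=1+1+1+1+1+1+1+1=8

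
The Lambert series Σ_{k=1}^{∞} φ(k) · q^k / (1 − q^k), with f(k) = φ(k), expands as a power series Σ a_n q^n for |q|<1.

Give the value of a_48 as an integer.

[q^48] φ(48)=16,φ(24)=8,φ(16)=8,φ(12)=4,φ(8)=4,φ(6)=2,φ(4)=2,φ(3)=2,φ(2)=1,φ(1)=1 ⇒ 48

a_48 = 48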